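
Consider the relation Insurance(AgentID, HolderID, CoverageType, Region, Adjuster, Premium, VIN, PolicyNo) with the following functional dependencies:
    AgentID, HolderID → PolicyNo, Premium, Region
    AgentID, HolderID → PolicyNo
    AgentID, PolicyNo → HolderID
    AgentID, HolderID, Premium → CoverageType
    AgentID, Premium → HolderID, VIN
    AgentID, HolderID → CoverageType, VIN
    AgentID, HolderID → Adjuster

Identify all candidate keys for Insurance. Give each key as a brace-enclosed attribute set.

No FD produces {AgentID}, so it must be in every candidate key.
{AgentID, HolderID}⁺ = {Adjuster, AgentID, CoverageType, HolderID, PolicyNo, Premium, Region, VIN} — all of the relation — so {AgentID, HolderID} is a candidate key.
{AgentID, PolicyNo}⁺ = {Adjuster, AgentID, CoverageType, HolderID, PolicyNo, Premium, Region, VIN} — all of the relation — so {AgentID, PolicyNo} is a candidate key.
{AgentID, Premium}⁺ = {Adjuster, AgentID, CoverageType, HolderID, PolicyNo, Premium, Region, VIN} — all of the relation — so {AgentID, Premium} is a candidate key.
Any other superkey properly contains one of these, so there are no further candidate keys.

{AgentID, HolderID}, {AgentID, PolicyNo}, {AgentID, Premium}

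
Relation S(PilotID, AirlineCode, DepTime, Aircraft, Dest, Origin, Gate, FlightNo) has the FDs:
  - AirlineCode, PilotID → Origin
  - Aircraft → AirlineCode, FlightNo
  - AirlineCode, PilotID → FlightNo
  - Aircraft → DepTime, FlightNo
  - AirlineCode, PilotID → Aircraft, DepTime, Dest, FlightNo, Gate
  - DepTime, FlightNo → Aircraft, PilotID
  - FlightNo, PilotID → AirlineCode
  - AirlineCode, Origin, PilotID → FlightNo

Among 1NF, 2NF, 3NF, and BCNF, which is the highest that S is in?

BCNF

Candidate keys: {Aircraft}, {AirlineCode, PilotID}, {DepTime, FlightNo}, {FlightNo, PilotID}. Prime attributes: {Aircraft, AirlineCode, DepTime, FlightNo, PilotID}.
Every FD has a superkey on the left, so the relation is in BCNF.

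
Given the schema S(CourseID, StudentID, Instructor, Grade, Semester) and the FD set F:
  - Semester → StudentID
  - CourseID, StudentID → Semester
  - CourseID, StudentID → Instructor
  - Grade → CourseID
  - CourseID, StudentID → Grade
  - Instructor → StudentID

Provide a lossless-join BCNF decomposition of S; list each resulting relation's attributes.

Candidate keys of the original relation: {CourseID, Instructor}, {CourseID, Semester}, {CourseID, StudentID}, {Grade, Instructor}, {Grade, Semester}, {Grade, StudentID}.
{CourseID, Grade, Instructor, Semester, StudentID}: {Semester} determines {Semester, StudentID} here but is not a superkey — split on Semester → StudentID, giving {Semester, StudentID} and {CourseID, Grade, Instructor, Semester}.
{Semester, StudentID}: every determinant is a superkey — BCNF.
{CourseID, Grade, Instructor, Semester}: {Grade} determines {CourseID, Grade} here but is not a superkey — split on Grade → CourseID, giving {CourseID, Grade} and {Grade, Instructor, Semester}.
{CourseID, Grade}: every determinant is a superkey — BCNF.
{Grade, Instructor, Semester}: every determinant is a superkey — BCNF.

{CourseID, Grade}; {Grade, Instructor, Semester}; {Semester, StudentID}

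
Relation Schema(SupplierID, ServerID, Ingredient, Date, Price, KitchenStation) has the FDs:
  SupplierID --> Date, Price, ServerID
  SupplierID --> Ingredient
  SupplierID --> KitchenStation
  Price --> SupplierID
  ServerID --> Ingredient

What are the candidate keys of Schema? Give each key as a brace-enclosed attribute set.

{Price} is a candidate key since {Price}⁺ = {Date, Ingredient, KitchenStation, Price, ServerID, SupplierID} covers every attribute.
{SupplierID} is a candidate key since {SupplierID}⁺ = {Date, Ingredient, KitchenStation, Price, ServerID, SupplierID} covers every attribute.
These are minimal and exhaustive — every other superkey contains one of them.

{Price}, {SupplierID}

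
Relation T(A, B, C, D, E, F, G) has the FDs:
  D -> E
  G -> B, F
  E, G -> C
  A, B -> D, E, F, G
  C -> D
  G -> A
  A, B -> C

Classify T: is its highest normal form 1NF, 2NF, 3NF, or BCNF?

Candidate keys: {A, B}, {G}. Prime attributes: {A, B, G}.
D -> E breaks BCNF: {D}⁺ = {D, E}, so {D} is not a superkey.
Because {E} is non-prime and the left side of D -> E is not a superkey, the relation is not in 3NF.
Checking every proper subset of each key, none determines a non-prime attribute — 2NF is satisfied.

2NF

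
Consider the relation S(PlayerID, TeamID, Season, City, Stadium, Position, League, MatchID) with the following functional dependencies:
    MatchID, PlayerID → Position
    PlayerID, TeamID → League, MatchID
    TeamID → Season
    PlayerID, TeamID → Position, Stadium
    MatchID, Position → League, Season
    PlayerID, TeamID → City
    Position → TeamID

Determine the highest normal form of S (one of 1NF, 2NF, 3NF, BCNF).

Candidate keys: {MatchID, PlayerID}, {PlayerID, Position}, {PlayerID, TeamID}. Prime attributes: {MatchID, PlayerID, Position, TeamID}.
For TeamID → Season we have {TeamID}⁺ = {Season, TeamID}; {TeamID} is not a superkey, so BCNF fails.
TeamID → Season has non-prime {Season} on the right and a non-superkey on the left, so 3NF fails.
{Position} is a proper subset of the key {PlayerID, Position}, and {Position}⁺ contains the non-prime attribute {Season} — a partial dependency, so 2NF is violated.

1NF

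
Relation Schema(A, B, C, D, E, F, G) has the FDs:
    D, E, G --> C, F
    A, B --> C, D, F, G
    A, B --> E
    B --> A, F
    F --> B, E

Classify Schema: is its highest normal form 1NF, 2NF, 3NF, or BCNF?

Candidate keys: {B}, {D, E, G}, {F}. Prime attributes: {B, D, E, F, G}.
The left-hand side of every FD is a superkey, so BCNF is satisfied.

BCNF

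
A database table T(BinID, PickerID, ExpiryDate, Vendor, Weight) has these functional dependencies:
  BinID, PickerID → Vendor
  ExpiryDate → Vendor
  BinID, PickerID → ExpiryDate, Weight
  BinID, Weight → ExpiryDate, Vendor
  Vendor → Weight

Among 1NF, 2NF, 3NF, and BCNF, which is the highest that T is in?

Candidate key: {BinID, PickerID}. Prime attributes: {BinID, PickerID}.
ExpiryDate → Vendor breaks BCNF: {ExpiryDate}⁺ = {ExpiryDate, Vendor, Weight}, so {ExpiryDate} is not a superkey.
ExpiryDate → Vendor has non-prime {Vendor} on the right and a non-superkey on the left, so 3NF fails.
No non-prime attribute depends on a proper subset of any candidate key, so 2NF holds.

2NF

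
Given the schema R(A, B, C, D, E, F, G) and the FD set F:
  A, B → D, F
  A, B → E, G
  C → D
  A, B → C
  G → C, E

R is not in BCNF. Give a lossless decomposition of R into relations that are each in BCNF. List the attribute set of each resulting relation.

Candidate key of the original relation: {A, B}.
{A, B, C, D, E, F, G}: {C} determines {C, D} here but is not a superkey — split on C → D, giving {C, D} and {A, B, C, E, F, G}.
{C, D}: every determinant is a superkey — BCNF.
{A, B, C, E, F, G}: {G} determines {C, E, G} here but is not a superkey — split on G → C, E, giving {C, E, G} and {A, B, F, G}.
{C, E, G}: every determinant is a superkey — BCNF.
{A, B, F, G}: every determinant is a superkey — BCNF.

{A, B, F, G}; {C, D}; {C, E, G}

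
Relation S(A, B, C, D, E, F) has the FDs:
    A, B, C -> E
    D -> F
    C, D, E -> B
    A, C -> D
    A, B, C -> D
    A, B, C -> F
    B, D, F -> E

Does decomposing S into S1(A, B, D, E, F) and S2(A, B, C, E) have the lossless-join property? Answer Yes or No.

The shared attributes are {A, B, E} and {A, B, E}⁺ = {A, B, E}.
The closure covers neither S1 nor S2 entirely; the join is not lossless.

No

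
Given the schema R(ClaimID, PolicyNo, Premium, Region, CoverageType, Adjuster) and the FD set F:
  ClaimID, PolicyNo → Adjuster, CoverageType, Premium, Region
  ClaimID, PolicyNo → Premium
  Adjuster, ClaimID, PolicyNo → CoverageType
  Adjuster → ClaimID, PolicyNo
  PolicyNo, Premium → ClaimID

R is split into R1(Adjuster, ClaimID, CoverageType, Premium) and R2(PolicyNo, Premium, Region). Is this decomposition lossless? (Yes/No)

No

Common attributes: {Premium}; their closure is {Premium}.
Neither R1 nor R2 is contained in that closure, so the decomposition is lossy.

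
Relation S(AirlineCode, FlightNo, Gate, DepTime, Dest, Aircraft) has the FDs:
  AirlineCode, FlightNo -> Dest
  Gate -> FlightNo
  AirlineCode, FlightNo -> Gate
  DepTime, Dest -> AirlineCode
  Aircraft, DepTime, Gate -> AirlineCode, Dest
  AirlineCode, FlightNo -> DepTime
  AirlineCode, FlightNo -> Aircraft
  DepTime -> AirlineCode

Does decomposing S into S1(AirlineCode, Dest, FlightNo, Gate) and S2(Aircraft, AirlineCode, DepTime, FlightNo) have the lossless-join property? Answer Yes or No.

The shared attributes are {AirlineCode, FlightNo} and {AirlineCode, FlightNo}⁺ = {Aircraft, AirlineCode, DepTime, Dest, FlightNo, Gate}.
This includes all of S1, so the common attributes are a superkey of S1 — the join is lossless.

Yes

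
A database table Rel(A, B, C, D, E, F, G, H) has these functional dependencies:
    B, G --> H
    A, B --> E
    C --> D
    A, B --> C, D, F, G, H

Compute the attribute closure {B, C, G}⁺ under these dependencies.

{B, C, D, G, H}

Start with {B, C, G}.
B, G --> H applies; add {H} → now {B, C, G, H}.
C --> D applies; add {D} → now {B, C, D, G, H}.
No further FD applies.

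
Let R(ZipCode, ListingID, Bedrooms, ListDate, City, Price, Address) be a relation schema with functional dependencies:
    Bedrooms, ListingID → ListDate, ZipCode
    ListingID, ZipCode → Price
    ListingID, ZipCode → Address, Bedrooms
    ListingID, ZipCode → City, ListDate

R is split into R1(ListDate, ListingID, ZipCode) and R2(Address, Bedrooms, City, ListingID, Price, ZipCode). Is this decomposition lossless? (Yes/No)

R1 ∩ R2 = {ListingID, ZipCode}; its closure under F is {Address, Bedrooms, City, ListDate, ListingID, Price, ZipCode}.
This includes all of R1, so the common attributes are a superkey of R1 — the join is lossless.

Yes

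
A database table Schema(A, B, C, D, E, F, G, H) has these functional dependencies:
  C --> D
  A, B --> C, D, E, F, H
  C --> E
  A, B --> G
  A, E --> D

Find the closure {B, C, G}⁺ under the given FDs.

{B, C, D, E, G}

Start with {B, C, G}.
C --> D applies; add {D} → now {B, C, D, G}.
C --> E applies; add {E} → now {B, C, D, E, G}.
No further FD applies.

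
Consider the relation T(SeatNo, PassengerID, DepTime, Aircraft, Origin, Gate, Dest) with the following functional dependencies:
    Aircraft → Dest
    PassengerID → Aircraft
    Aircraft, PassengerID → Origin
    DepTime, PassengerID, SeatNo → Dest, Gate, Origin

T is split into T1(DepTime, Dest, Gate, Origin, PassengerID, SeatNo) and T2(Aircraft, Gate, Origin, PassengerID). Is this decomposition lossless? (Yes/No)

Common attributes: {Gate, Origin, PassengerID}; their closure is {Aircraft, Dest, Gate, Origin, PassengerID}.
Since T2 ⊆ {Aircraft, Dest, Gate, Origin, PassengerID}, the intersection is a superkey of T2; the decomposition is lossless.

Yes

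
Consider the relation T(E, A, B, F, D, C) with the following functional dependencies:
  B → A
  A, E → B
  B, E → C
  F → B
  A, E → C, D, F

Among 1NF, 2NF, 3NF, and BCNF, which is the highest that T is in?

Candidate keys: {A, E}, {B, E}, {E, F}. Prime attributes: {A, B, E, F}.
B → A breaks BCNF: {B}⁺ = {A, B}, so {B} is not a superkey.
But every attribute on its right side ({A}) is prime, and the same holds for every other non-superkey FD, so 3NF still holds.

3NF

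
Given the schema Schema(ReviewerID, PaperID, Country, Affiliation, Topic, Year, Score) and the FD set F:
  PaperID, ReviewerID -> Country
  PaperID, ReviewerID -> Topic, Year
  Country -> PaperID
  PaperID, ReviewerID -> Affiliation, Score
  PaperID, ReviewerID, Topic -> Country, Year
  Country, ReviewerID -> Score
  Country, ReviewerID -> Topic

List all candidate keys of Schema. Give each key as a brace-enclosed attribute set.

{ReviewerID} never appears on the right of any FD, so every key must include it.
{Country, ReviewerID}⁺ = {Affiliation, Country, PaperID, ReviewerID, Score, Topic, Year} — all of the relation — so {Country, ReviewerID} is a candidate key.
{PaperID, ReviewerID}⁺ = {Affiliation, Country, PaperID, ReviewerID, Score, Topic, Year} — all of the relation — so {PaperID, ReviewerID} is a candidate key.
No proper subset of any of these is a key, and no other minimal superkey exists.

{Country, ReviewerID}, {PaperID, ReviewerID}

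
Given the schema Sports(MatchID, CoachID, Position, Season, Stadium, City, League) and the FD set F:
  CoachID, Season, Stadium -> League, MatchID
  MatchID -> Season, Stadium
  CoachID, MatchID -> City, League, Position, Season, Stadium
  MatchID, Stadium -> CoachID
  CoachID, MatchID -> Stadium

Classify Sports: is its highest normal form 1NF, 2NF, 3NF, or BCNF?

Candidate keys: {CoachID, Season, Stadium}, {MatchID}. Prime attributes: {CoachID, MatchID, Season, Stadium}.
Every FD has a superkey on the left, so the relation is in BCNF.

BCNF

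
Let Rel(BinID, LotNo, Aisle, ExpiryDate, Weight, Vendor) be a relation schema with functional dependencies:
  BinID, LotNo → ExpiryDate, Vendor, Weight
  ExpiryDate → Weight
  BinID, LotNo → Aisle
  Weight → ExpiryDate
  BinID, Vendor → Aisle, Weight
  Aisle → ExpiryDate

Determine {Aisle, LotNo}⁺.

Start with {Aisle, LotNo}.
Aisle → ExpiryDate applies; add {ExpiryDate} → now {Aisle, ExpiryDate, LotNo}.
ExpiryDate → Weight applies; add {Weight} → now {Aisle, ExpiryDate, LotNo, Weight}.
No further FD applies.

{Aisle, ExpiryDate, LotNo, Weight}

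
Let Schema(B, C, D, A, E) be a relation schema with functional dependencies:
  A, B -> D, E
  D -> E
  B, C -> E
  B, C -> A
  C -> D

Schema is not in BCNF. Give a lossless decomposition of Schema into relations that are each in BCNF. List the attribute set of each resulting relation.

Candidate key of the original relation: {B, C}.
In {A, B, C, D, E}, {A, B} is not a superkey ({A, B}⁺ restricted to this set is {A, B, D, E}), so split on A, B -> D, E into {A, B, D, E} and {A, B, C}.
In {A, B, D, E}, {D} is not a superkey ({D}⁺ restricted to this set is {D, E}), so split on D -> E into {D, E} and {A, B, D}.
{D, E}: every determinant is a superkey — BCNF.
{A, B, D}: every determinant is a superkey — BCNF.
{A, B, C}: every determinant is a superkey — BCNF.

{A, B, C}; {A, B, D}; {D, E}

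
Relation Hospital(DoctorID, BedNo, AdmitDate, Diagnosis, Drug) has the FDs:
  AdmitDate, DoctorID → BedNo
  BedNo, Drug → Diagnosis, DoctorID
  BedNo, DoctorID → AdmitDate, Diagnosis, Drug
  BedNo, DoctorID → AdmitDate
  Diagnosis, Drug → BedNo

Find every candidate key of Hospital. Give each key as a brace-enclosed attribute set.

{AdmitDate, DoctorID}, {BedNo, DoctorID}, {BedNo, Drug}, {Diagnosis, Drug}

{AdmitDate, DoctorID} is a candidate key since {AdmitDate, DoctorID}⁺ = {AdmitDate, BedNo, Diagnosis, DoctorID, Drug} covers every attribute.
{BedNo, DoctorID} is a candidate key since {BedNo, DoctorID}⁺ = {AdmitDate, BedNo, Diagnosis, DoctorID, Drug} covers every attribute.
{BedNo, Drug} is a candidate key since {BedNo, Drug}⁺ = {AdmitDate, BedNo, Diagnosis, DoctorID, Drug} covers every attribute.
{Diagnosis, Drug} is a candidate key since {Diagnosis, Drug}⁺ = {AdmitDate, BedNo, Diagnosis, DoctorID, Drug} covers every attribute.
These are minimal and exhaustive — every other superkey contains one of them.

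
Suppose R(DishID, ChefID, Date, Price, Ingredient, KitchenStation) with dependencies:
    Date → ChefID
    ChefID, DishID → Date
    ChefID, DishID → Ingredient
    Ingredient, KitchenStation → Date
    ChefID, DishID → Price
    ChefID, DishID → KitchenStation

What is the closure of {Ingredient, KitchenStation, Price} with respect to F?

{ChefID, Date, Ingredient, KitchenStation, Price}

Start with {Ingredient, KitchenStation, Price}.
Ingredient, KitchenStation → Date applies; add {Date} → now {Date, Ingredient, KitchenStation, Price}.
Date → ChefID applies; add {ChefID} → now {ChefID, Date, Ingredient, KitchenStation, Price}.
No further FD applies.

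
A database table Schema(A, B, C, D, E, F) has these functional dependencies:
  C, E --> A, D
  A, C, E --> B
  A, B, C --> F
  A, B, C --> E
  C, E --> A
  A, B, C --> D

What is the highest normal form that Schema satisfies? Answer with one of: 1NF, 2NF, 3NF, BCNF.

BCNF

Candidate keys: {A, B, C}, {C, E}. Prime attributes: {A, B, C, E}.
The left-hand side of every FD is a superkey, so BCNF is satisfied.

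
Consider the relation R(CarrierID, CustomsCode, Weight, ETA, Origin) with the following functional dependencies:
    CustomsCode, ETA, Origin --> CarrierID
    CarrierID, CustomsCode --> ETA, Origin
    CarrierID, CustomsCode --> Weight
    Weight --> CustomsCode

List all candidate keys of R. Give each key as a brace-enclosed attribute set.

{CarrierID, CustomsCode}, {CarrierID, Weight}, {CustomsCode, ETA, Origin}, {ETA, Origin, Weight}

{CarrierID, CustomsCode} is a candidate key since {CarrierID, CustomsCode}⁺ = {CarrierID, CustomsCode, ETA, Origin, Weight} covers every attribute.
{CarrierID, Weight} is a candidate key since {CarrierID, Weight}⁺ = {CarrierID, CustomsCode, ETA, Origin, Weight} covers every attribute.
{CustomsCode, ETA, Origin} is a candidate key since {CustomsCode, ETA, Origin}⁺ = {CarrierID, CustomsCode, ETA, Origin, Weight} covers every attribute.
{ETA, Origin, Weight} is a candidate key since {ETA, Origin, Weight}⁺ = {CarrierID, CustomsCode, ETA, Origin, Weight} covers every attribute.
These are minimal and exhaustive — every other superkey contains one of them.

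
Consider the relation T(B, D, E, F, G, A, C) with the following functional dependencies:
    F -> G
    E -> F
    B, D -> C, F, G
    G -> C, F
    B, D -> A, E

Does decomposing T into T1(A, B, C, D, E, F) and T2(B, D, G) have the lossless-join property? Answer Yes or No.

Yes

T1 ∩ T2 = {B, D}; its closure under F is {A, B, C, D, E, F, G}.
Since T1 ⊆ {A, B, C, D, E, F, G}, the intersection is a superkey of T1; the decomposition is lossless.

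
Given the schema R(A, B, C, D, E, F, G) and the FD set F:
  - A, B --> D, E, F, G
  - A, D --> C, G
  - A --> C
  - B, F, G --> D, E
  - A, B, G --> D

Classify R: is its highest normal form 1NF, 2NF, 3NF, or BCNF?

Candidate key: {A, B}. Prime attributes: {A, B}.
For A, D --> C, G we have {A, D}⁺ = {A, C, D, G}; {A, D} is not a superkey, so BCNF fails.
Because {C, G} are non-prime and the left side of A, D --> C, G is not a superkey, the relation is not in 3NF.
Since {A} ⊂ {A, B} and {A}⁺ ⊇ {C} with {C} non-prime, there is a partial dependency; 2NF fails.

1NF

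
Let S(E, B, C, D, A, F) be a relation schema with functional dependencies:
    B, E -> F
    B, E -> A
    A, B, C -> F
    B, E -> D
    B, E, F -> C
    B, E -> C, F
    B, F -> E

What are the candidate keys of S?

{A, B, C}, {B, E}, {B, F}

{B} never appears on the right of any FD, so every key must include it.
Closure of {B, E} is {A, B, C, D, E, F}, the whole schema; {B, E} is a candidate key.
Closure of {B, F} is {A, B, C, D, E, F}, the whole schema; {B, F} is a candidate key.
Closure of {A, B, C} is {A, B, C, D, E, F}, the whole schema; {A, B, C} is a candidate key.
These are minimal and exhaustive — every other superkey contains one of them.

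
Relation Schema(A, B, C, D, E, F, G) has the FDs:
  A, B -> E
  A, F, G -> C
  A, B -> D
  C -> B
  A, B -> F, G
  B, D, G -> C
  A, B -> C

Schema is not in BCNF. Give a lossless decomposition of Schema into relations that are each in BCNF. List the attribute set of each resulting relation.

{A, C, D, E, F, G}; {B, C}

Candidate keys of the original relation: {A, B}, {A, C}, {A, F, G}.
Within {A, B, C, D, E, F, G}: {C}⁺ ∩ {A, B, C, D, E, F, G} = {B, C}, not the whole set, so C -> B violates BCNF; decompose into {B, C} and {A, C, D, E, F, G}.
{B, C}: every determinant is a superkey — BCNF.
{A, C, D, E, F, G}: every determinant is a superkey — BCNF.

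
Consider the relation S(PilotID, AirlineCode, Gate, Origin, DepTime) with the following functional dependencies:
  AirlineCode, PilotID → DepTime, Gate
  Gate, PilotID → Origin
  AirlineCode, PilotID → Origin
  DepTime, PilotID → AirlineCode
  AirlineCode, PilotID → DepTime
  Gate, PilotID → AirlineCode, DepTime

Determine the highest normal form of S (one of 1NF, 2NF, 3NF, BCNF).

BCNF

Candidate keys: {AirlineCode, PilotID}, {DepTime, PilotID}, {Gate, PilotID}. Prime attributes: {AirlineCode, DepTime, Gate, PilotID}.
Each dependency's left side is a superkey — BCNF holds.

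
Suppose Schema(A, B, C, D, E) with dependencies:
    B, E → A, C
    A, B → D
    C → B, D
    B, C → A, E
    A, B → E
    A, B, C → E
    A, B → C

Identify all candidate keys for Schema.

{A, B}, {B, E}, {C}

{C} is a candidate key since {C}⁺ = {A, B, C, D, E} covers every attribute.
{A, B} is a candidate key since {A, B}⁺ = {A, B, C, D, E} covers every attribute.
{B, E} is a candidate key since {B, E}⁺ = {A, B, C, D, E} covers every attribute.
These are minimal and exhaustive — every other superkey contains one of them.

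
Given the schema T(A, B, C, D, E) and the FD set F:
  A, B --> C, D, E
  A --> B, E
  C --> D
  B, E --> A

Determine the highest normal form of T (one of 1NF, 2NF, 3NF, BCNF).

Candidate keys: {A}, {B, E}. Prime attributes: {A, B, E}.
C --> D: {C}⁺ = {C, D}, which is not all of the attributes, so the left side is not a superkey — BCNF is violated.
C --> D has non-prime {D} on the right and a non-superkey on the left, so 3NF fails.
No non-prime attribute depends on a proper subset of any candidate key, so 2NF holds.

2NF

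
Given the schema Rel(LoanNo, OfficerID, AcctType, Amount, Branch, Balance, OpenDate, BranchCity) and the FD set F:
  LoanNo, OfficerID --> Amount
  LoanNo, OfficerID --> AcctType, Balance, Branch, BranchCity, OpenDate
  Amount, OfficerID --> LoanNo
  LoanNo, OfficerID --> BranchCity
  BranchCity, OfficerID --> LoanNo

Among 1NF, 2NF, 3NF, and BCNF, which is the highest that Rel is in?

Candidate keys: {Amount, OfficerID}, {BranchCity, OfficerID}, {LoanNo, OfficerID}. Prime attributes: {Amount, BranchCity, LoanNo, OfficerID}.
Each dependency's left side is a superkey — BCNF holds.

BCNF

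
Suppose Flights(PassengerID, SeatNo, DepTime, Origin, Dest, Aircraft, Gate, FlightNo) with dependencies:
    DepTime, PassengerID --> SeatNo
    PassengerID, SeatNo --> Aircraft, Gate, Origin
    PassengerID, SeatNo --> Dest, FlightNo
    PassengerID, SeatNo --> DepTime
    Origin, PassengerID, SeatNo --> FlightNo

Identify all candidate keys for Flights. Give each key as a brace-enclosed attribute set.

{DepTime, PassengerID}, {PassengerID, SeatNo}

No FD produces {PassengerID}, so it must be in every candidate key.
{DepTime, PassengerID}⁺ = {Aircraft, DepTime, Dest, FlightNo, Gate, Origin, PassengerID, SeatNo} — all of the relation — so {DepTime, PassengerID} is a candidate key.
{PassengerID, SeatNo}⁺ = {Aircraft, DepTime, Dest, FlightNo, Gate, Origin, PassengerID, SeatNo} — all of the relation — so {PassengerID, SeatNo} is a candidate key.
Any other superkey properly contains one of these, so there are no further candidate keys.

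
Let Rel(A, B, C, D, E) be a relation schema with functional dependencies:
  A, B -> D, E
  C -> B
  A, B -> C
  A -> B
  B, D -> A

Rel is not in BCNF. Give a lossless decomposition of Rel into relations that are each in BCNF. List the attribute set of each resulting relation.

{A, C, D, E}; {B, C}

Candidate keys of the original relation: {A}, {B, D}, {C, D}.
{A, B, C, D, E}: {C} determines {B, C} here but is not a superkey — split on C -> B, giving {B, C} and {A, C, D, E}.
{B, C} has no BCNF violation.
{A, C, D, E} has no BCNF violation.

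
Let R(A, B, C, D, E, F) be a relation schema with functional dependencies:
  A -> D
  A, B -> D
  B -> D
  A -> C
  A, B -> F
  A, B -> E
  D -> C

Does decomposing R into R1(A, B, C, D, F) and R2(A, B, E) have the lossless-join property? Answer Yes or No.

R1 ∩ R2 = {A, B}; its closure under F is {A, B, C, D, E, F}.
This includes all of R1, so the common attributes are a superkey of R1 — the join is lossless.

Yes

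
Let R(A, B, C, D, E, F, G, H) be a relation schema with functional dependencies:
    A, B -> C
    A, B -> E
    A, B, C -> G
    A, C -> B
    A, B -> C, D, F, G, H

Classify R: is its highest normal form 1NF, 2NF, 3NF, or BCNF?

BCNF

Candidate keys: {A, B}, {A, C}. Prime attributes: {A, B, C}.
Every FD has a superkey on the left, so the relation is in BCNF.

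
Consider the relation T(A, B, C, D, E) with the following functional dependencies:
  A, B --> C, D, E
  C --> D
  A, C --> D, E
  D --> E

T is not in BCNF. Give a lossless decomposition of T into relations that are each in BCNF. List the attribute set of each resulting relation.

Candidate key of the original relation: {A, B}.
Within {A, B, C, D, E}: {C}⁺ ∩ {A, B, C, D, E} = {C, D, E}, not the whole set, so C --> D, E violates BCNF; decompose into {C, D, E} and {A, B, C}.
Within {C, D, E}: {D}⁺ ∩ {C, D, E} = {D, E}, not the whole set, so D --> E violates BCNF; decompose into {D, E} and {C, D}.
{D, E} has no BCNF violation.
{C, D} has no BCNF violation.
{A, B, C} has no BCNF violation.

{A, B, C}; {C, D}; {D, E}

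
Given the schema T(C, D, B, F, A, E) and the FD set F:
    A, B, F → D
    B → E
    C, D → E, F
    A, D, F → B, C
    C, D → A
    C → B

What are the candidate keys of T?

{A, B, F}, {A, C, F}, {A, D, F}, {C, D}

Closure of {C, D} is {A, B, C, D, E, F}, the whole schema; {C, D} is a candidate key.
Closure of {A, B, F} is {A, B, C, D, E, F}, the whole schema; {A, B, F} is a candidate key.
Closure of {A, C, F} is {A, B, C, D, E, F}, the whole schema; {A, C, F} is a candidate key.
Closure of {A, D, F} is {A, B, C, D, E, F}, the whole schema; {A, D, F} is a candidate key.
No proper subset of any of these is a key, and no other minimal superkey exists.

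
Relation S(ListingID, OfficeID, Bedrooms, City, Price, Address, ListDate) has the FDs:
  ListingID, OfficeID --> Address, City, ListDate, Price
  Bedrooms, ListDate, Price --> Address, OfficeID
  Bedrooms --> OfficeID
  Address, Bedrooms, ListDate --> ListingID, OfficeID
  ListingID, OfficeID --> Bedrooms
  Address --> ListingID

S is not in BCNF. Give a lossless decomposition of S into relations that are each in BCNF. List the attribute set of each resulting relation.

{Address, Bedrooms, City, ListDate, Price}; {Address, ListingID}; {Bedrooms, OfficeID}

Candidate keys of the original relation: {Address, Bedrooms}, {Address, OfficeID}, {Bedrooms, ListDate, Price}, {Bedrooms, ListingID}, {ListingID, OfficeID}.
In {Address, Bedrooms, City, ListDate, ListingID, OfficeID, Price}, {Bedrooms} is not a superkey ({Bedrooms}⁺ restricted to this set is {Bedrooms, OfficeID}), so split on Bedrooms --> OfficeID into {Bedrooms, OfficeID} and {Address, Bedrooms, City, ListDate, ListingID, Price}.
{Bedrooms, OfficeID}: every determinant is a superkey — BCNF.
In {Address, Bedrooms, City, ListDate, ListingID, Price}, {Address} is not a superkey ({Address}⁺ restricted to this set is {Address, ListingID}), so split on Address --> ListingID into {Address, ListingID} and {Address, Bedrooms, City, ListDate, Price}.
{Address, ListingID}: every determinant is a superkey — BCNF.
{Address, Bedrooms, City, ListDate, Price}: every determinant is a superkey — BCNF.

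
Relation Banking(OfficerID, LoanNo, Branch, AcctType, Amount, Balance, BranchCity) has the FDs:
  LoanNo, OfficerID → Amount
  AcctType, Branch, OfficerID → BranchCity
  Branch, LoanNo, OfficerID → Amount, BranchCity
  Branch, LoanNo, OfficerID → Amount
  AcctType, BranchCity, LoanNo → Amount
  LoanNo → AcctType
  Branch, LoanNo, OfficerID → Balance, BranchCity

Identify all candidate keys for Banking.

{Branch, LoanNo, OfficerID}

Attributes never on any right-hand side: {Branch, LoanNo, OfficerID} — every candidate key must contain all of them.
{Branch, LoanNo, OfficerID}⁺ = {AcctType, Amount, Balance, Branch, BranchCity, LoanNo, OfficerID} — all of the relation — so {Branch, LoanNo, OfficerID} is a candidate key.
No other minimal set has full closure, so this is the only candidate key.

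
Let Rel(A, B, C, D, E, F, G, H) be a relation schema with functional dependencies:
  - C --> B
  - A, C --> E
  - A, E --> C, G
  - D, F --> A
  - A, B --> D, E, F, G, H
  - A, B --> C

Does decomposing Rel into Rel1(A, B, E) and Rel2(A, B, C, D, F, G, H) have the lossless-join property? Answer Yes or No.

The shared attributes are {A, B} and {A, B}⁺ = {A, B, C, D, E, F, G, H}.
Rel1 is contained in that closure, so Rel1 ∩ Rel2 --> Rel1 holds and the join is lossless.

Yes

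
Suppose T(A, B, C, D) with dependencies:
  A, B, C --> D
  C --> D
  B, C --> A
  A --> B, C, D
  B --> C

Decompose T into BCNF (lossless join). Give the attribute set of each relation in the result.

{A, B, C}; {C, D}

Candidate keys of the original relation: {A}, {B}.
Within {A, B, C, D}: {C}⁺ ∩ {A, B, C, D} = {C, D}, not the whole set, so C --> D violates BCNF; decompose into {C, D} and {A, B, C}.
{C, D}: every determinant is a superkey — BCNF.
{A, B, C}: every determinant is a superkey — BCNF.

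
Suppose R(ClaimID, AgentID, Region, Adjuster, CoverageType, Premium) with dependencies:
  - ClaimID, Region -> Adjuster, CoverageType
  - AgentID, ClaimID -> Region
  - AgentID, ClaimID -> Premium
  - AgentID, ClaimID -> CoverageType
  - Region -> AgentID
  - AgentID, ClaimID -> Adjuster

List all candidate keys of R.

{ClaimID} never appears on the right of any FD, so every key must include it.
{AgentID, ClaimID}⁺ = {Adjuster, AgentID, ClaimID, CoverageType, Premium, Region}, which is every attribute, so {AgentID, ClaimID} is a candidate key.
{ClaimID, Region}⁺ = {Adjuster, AgentID, ClaimID, CoverageType, Premium, Region}, which is every attribute, so {ClaimID, Region} is a candidate key.
Any other superkey properly contains one of these, so there are no further candidate keys.

{AgentID, ClaimID}, {ClaimID, Region}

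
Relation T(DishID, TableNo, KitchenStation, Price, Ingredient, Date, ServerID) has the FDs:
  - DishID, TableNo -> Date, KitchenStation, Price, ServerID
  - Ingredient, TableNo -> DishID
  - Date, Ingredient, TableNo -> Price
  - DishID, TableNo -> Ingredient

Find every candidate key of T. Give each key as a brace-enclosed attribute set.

{TableNo} never appears on the right of any FD, so every key must include it.
Closure of {DishID, TableNo} is {Date, DishID, Ingredient, KitchenStation, Price, ServerID, TableNo}, the whole schema; {DishID, TableNo} is a candidate key.
Closure of {Ingredient, TableNo} is {Date, DishID, Ingredient, KitchenStation, Price, ServerID, TableNo}, the whole schema; {Ingredient, TableNo} is a candidate key.
These are minimal and exhaustive — every other superkey contains one of them.

{DishID, TableNo}, {Ingredient, TableNo}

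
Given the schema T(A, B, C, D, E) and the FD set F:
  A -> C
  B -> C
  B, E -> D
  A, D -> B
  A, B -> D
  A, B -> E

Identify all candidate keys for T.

{A} never appears on the right of any FD, so every key must include it.
{A, B} is a candidate key since {A, B}⁺ = {A, B, C, D, E} covers every attribute.
{A, D} is a candidate key since {A, D}⁺ = {A, B, C, D, E} covers every attribute.
No proper subset of any of these is a key, and no other minimal superkey exists.

{A, B}, {A, D}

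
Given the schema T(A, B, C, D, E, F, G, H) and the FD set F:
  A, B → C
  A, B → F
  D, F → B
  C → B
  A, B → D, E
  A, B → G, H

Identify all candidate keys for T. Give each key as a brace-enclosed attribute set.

No FD produces {A}, so it must be in every candidate key.
Closure of {A, B} is {A, B, C, D, E, F, G, H}, the whole schema; {A, B} is a candidate key.
Closure of {A, C} is {A, B, C, D, E, F, G, H}, the whole schema; {A, C} is a candidate key.
Closure of {A, D, F} is {A, B, C, D, E, F, G, H}, the whole schema; {A, D, F} is a candidate key.
No proper subset of any of these is a key, and no other minimal superkey exists.

{A, B}, {A, C}, {A, D, F}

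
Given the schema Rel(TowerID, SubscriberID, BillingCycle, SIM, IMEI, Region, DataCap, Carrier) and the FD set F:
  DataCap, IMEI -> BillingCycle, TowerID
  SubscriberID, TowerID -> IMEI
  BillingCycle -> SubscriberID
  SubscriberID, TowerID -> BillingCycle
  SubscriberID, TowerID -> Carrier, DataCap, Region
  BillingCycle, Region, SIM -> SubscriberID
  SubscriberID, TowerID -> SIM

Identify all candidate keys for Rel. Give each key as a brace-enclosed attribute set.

{BillingCycle, TowerID}, {DataCap, IMEI}, {SubscriberID, TowerID}

{BillingCycle, TowerID}⁺ = {BillingCycle, Carrier, DataCap, IMEI, Region, SIM, SubscriberID, TowerID}, which is every attribute, so {BillingCycle, TowerID} is a candidate key.
{DataCap, IMEI}⁺ = {BillingCycle, Carrier, DataCap, IMEI, Region, SIM, SubscriberID, TowerID}, which is every attribute, so {DataCap, IMEI} is a candidate key.
{SubscriberID, TowerID}⁺ = {BillingCycle, Carrier, DataCap, IMEI, Region, SIM, SubscriberID, TowerID}, which is every attribute, so {SubscriberID, TowerID} is a candidate key.
No proper subset of any of these is a key, and no other minimal superkey exists.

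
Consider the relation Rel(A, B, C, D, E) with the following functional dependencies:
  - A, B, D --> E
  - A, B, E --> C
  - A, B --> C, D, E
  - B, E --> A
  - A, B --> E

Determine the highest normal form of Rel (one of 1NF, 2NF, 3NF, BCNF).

BCNF

Candidate keys: {A, B}, {B, E}. Prime attributes: {A, B, E}.
The left-hand side of every FD is a superkey, so BCNF is satisfied.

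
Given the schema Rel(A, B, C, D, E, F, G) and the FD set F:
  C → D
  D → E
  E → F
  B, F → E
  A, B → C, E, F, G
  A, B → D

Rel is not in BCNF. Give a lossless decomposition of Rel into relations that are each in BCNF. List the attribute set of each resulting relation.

Candidate key of the original relation: {A, B}.
{A, B, C, D, E, F, G}: {C} determines {C, D, E, F} here but is not a superkey — split on C → D, E, F, giving {C, D, E, F} and {A, B, C, G}.
{C, D, E, F}: {D} determines {D, E, F} here but is not a superkey — split on D → E, F, giving {D, E, F} and {C, D}.
{D, E, F}: {E} determines {E, F} here but is not a superkey — split on E → F, giving {E, F} and {D, E}.
{E, F}: every determinant is a superkey — BCNF.
{D, E}: every determinant is a superkey — BCNF.
{C, D}: every determinant is a superkey — BCNF.
{A, B, C, G}: every determinant is a superkey — BCNF.

{A, B, C, G}; {C, D}; {D, E}; {E, F}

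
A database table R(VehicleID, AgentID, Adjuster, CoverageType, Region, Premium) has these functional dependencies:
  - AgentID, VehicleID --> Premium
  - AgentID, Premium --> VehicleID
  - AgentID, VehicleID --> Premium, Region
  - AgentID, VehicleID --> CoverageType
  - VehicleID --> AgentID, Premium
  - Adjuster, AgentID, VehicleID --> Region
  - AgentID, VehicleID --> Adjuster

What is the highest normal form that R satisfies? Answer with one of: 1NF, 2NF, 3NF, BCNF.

Candidate keys: {AgentID, Premium}, {VehicleID}. Prime attributes: {AgentID, Premium, VehicleID}.
The left-hand side of every FD is a superkey, so BCNF is satisfied.

BCNF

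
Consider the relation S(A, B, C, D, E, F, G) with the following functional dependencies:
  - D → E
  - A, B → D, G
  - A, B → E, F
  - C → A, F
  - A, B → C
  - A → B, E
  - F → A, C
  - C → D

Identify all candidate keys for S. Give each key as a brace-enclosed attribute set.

{A}, {C}, {F}

{A}⁺ = {A, B, C, D, E, F, G} — all of the relation — so {A} is a candidate key.
{C}⁺ = {A, B, C, D, E, F, G} — all of the relation — so {C} is a candidate key.
{F}⁺ = {A, B, C, D, E, F, G} — all of the relation — so {F} is a candidate key.
Any other superkey properly contains one of these, so there are no further candidate keys.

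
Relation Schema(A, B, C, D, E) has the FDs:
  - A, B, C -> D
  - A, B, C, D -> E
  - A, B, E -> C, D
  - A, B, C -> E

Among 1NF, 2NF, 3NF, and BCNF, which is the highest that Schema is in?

BCNF

Candidate keys: {A, B, C}, {A, B, E}. Prime attributes: {A, B, C, E}.
The left-hand side of every FD is a superkey, so BCNF is satisfied.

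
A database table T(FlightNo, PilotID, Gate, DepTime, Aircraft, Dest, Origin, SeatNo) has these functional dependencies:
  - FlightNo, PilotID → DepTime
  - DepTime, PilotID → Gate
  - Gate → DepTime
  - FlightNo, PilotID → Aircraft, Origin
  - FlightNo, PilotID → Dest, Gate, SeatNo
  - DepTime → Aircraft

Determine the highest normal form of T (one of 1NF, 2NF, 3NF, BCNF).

Candidate key: {FlightNo, PilotID}. Prime attributes: {FlightNo, PilotID}.
DepTime, PilotID → Gate: {DepTime, PilotID}⁺ = {Aircraft, DepTime, Gate, PilotID}, which is not all of the attributes, so the left side is not a superkey — BCNF is violated.
DepTime, PilotID → Gate has non-prime {Gate} on the right and a non-superkey on the left, so 3NF fails.
Checking every proper subset of each key, none determines a non-prime attribute — 2NF is satisfied.

2NF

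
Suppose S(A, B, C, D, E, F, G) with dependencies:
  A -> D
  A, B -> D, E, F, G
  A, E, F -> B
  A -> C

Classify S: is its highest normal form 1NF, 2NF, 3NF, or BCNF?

Candidate keys: {A, B}, {A, E, F}. Prime attributes: {A, B, E, F}.
A -> D: {A}⁺ = {A, C, D}, which is not all of the attributes, so the left side is not a superkey — BCNF is violated.
Because {D} is non-prime and the left side of A -> D is not a superkey, the relation is not in 3NF.
{A} is a proper subset of the key {A, B}, and {A}⁺ contains the non-prime attributes {C, D} — a partial dependency, so 2NF is violated.

1NF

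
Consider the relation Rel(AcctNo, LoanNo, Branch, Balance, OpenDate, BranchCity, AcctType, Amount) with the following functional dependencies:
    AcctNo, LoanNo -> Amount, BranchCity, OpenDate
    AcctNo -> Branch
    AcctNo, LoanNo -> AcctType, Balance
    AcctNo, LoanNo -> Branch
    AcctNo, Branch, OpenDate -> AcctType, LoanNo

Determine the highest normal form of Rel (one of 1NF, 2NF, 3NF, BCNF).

Candidate keys: {AcctNo, LoanNo}, {AcctNo, OpenDate}. Prime attributes: {AcctNo, LoanNo, OpenDate}.
AcctNo -> Branch breaks BCNF: {AcctNo}⁺ = {AcctNo, Branch}, so {AcctNo} is not a superkey.
AcctNo -> Branch has non-prime {Branch} on the right and a non-superkey on the left, so 3NF fails.
{AcctNo} is a proper subset of the key {AcctNo, LoanNo}, and {AcctNo}⁺ contains the non-prime attribute {Branch} — a partial dependency, so 2NF is violated.

1NF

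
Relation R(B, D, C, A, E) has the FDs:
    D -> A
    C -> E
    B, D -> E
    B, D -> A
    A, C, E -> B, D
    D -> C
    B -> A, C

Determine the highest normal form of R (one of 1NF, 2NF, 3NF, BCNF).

1NF

Candidate keys: {A, C}, {B}, {D}. Prime attributes: {A, B, C, D}.
C -> E: {C}⁺ = {C, E}, which is not all of the attributes, so the left side is not a superkey — BCNF is violated.
C -> E has non-prime {E} on the right and a non-superkey on the left, so 3NF fails.
The proper key subset {C} of {A, C} determines non-prime {E}, so the relation is not even in 2NF.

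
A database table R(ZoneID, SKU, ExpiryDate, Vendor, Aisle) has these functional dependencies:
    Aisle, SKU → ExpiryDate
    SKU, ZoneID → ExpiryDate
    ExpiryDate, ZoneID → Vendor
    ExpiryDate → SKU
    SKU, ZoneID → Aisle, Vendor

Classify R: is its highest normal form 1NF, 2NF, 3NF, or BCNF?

3NF

Candidate keys: {ExpiryDate, ZoneID}, {SKU, ZoneID}. Prime attributes: {ExpiryDate, SKU, ZoneID}.
For Aisle, SKU → ExpiryDate we have {Aisle, SKU}⁺ = {Aisle, ExpiryDate, SKU}; {Aisle, SKU} is not a superkey, so BCNF fails.
But every attribute on its right side ({ExpiryDate}) is prime, and the same holds for every other non-superkey FD, so 3NF still holds.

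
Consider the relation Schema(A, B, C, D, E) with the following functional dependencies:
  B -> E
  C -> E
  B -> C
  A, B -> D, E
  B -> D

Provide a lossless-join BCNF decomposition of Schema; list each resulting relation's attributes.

Candidate key of the original relation: {A, B}.
In {A, B, C, D, E}, {B} is not a superkey ({B}⁺ restricted to this set is {B, C, D, E}), so split on B -> C, D, E into {B, C, D, E} and {A, B}.
In {B, C, D, E}, {C} is not a superkey ({C}⁺ restricted to this set is {C, E}), so split on C -> E into {C, E} and {B, C, D}.
{C, E}: every determinant is a superkey — BCNF.
{B, C, D}: every determinant is a superkey — BCNF.
{A, B}: every determinant is a superkey — BCNF.

{A, B}; {B, C, D}; {C, E}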